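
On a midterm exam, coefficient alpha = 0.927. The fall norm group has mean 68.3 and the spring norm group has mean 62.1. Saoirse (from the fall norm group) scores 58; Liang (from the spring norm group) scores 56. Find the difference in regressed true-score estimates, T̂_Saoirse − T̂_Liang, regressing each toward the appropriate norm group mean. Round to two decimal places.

2.31

T̂_Saoirse = 0.927(58) + 0.073(68.3) = 58.7519
T̂_Liang = 0.927(56) + 0.073(62.1) = 56.4453
Difference = 58.7519 − 56.4453 = 2.3066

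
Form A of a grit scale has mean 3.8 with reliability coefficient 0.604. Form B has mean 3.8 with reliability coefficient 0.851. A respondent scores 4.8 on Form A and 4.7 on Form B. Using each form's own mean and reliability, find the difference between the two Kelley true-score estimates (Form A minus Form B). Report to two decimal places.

T̂_A = 0.604(4.8) + 0.396(3.8) = 4.4040
T̂_B = 0.851(4.7) + 0.149(3.8) = 4.5659
T̂_A − T̂_B = -0.1619

-0.16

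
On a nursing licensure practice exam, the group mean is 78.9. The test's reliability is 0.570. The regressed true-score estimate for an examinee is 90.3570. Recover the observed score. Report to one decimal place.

99.0

T̂ = ρX + (1 − ρ)μ  ⇒  X = (T̂ − (1 − ρ)μ) / ρ
X = (90.3570 − 0.430 × 78.9) / 0.570 = (90.3570 − 33.9270) / 0.570 = 56.4300 / 0.570 = 99.000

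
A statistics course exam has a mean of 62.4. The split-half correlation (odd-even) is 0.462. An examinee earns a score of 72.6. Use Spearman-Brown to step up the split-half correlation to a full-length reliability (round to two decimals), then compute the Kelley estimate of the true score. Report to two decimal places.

Spearman-Brown: ρ = 2r/(1 + r) = 2(0.462)/(1 + 0.462) = 0.9240/1.462 = 0.6320 → 0.63
T̂ = 0.63(72.6) + 0.37(62.4) = 45.738 + 23.088 = 68.826 → 68.83

68.83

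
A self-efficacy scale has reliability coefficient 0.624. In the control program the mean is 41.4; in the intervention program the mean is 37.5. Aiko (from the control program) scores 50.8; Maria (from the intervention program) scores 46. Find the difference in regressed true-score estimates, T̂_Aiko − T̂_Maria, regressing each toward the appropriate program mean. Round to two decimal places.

4.46

T̂_Aiko = 0.624(50.8) + 0.376(41.4) = 47.2656
T̂_Maria = 0.624(46) + 0.376(37.5) = 42.8040
Difference = 47.2656 − 42.8040 = 4.4616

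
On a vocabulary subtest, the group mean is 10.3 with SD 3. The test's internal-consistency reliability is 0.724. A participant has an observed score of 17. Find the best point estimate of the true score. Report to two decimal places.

15.15

T̂ = ρX + (1 − ρ)μ
  = 0.724 × 17 + 0.276 × 10.3
  = 12.308 + 2.8428
  = 15.151
  ≈ 15.15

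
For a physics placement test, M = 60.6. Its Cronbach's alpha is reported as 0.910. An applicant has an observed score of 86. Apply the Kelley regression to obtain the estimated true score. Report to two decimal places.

83.71

Weight the observed score by reliability and the mean by (1 − reliability): T̂ = 0.910·86 + 0.090·60.6 = 78.260 + 5.4540 = 83.714.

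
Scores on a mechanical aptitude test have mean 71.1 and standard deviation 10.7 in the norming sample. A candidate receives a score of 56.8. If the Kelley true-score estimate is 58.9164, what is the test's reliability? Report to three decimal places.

0.852

T̂ = ρX + (1 − ρ)μ  ⇒  T̂ − μ = ρ(X − μ)
ρ = (T̂ − μ)/(X − μ) = (58.9164 − 71.1) / (56.8 − 71.1) = -12.1836 / -14.3 = 0.85200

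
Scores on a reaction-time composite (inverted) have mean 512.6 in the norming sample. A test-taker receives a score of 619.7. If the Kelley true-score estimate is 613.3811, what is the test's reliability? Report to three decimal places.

0.941

T̂ = ρX + (1 − ρ)μ  ⇒  T̂ − μ = ρ(X − μ)
ρ = (T̂ − μ)/(X − μ) = (613.3811 − 512.6) / (619.7 − 512.6) = 100.7811 / 107.1 = 0.94100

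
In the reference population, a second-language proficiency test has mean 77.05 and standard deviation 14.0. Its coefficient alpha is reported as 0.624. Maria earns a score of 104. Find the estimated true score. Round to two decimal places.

T̂ = 0.624(104) + 0.376(77.05) = 64.896 + 28.97080 = 93.867 → 93.87

93.87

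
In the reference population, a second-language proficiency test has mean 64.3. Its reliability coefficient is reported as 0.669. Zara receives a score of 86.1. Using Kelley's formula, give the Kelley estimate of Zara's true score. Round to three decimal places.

78.884

T̂ = ρX + (1 − ρ)μ
  = 0.669 × 86.1 + 0.331 × 64.3
  = 57.6009 + 21.2833
  = 78.8842
  ≈ 78.884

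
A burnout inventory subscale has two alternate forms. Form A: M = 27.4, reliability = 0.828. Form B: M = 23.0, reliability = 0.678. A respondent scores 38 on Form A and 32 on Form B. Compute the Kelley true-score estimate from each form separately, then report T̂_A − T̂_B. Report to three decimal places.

7.075

T̂_A = 0.828(38) + 0.172(27.4) = 36.17680
T̂_B = 0.678(32) + 0.322(23.0) = 29.10200
T̂_A − T̂_B = 7.07480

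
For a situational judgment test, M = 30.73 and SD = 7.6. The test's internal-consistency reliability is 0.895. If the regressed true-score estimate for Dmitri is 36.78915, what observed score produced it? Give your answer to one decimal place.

T̂ = ρX + (1 − ρ)μ  ⇒  X = (T̂ − (1 − ρ)μ) / ρ
X = (36.78915 − 0.105 × 30.73) / 0.895 = (36.78915 − 3.22665) / 0.895 = 33.56250 / 0.895 = 37.500

37.5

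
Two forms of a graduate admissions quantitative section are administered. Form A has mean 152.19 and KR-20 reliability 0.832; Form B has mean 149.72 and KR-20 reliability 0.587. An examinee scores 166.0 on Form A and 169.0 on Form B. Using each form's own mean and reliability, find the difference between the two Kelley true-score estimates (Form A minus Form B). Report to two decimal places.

T̂_A = 0.832(166.0) + 0.168(152.19) = 163.6799
T̂_B = 0.587(169.0) + 0.413(149.72) = 161.0374
T̂_A − T̂_B = 2.6426

2.64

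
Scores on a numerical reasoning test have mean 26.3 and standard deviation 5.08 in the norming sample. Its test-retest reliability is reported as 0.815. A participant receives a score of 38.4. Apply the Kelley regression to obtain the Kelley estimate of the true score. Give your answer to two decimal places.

T̂ = ρX + (1 − ρ)μ
  = 0.815 × 38.4 + 0.185 × 26.3
  = 31.2960 + 4.8655
  = 36.161
  ≈ 36.16

36.16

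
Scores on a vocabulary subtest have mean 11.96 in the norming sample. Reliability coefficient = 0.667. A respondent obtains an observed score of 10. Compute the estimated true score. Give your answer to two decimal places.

Kelley's formula gives T̂ = 0.667·10 + 0.333·11.96 = 6.670 + 3.98268 = 10.653.

10.65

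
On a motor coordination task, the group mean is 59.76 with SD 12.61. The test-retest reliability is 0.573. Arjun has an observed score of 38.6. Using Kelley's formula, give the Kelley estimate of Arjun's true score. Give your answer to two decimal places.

47.64

T̂ = 0.573(38.6) + 0.427(59.76) = 22.1178 + 25.51752 = 47.635 → 47.64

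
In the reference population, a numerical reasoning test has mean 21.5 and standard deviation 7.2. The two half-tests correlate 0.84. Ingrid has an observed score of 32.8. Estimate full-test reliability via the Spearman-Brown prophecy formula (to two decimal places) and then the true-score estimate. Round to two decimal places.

31.78

Spearman-Brown: ρ = 2r/(1 + r) = 2(0.84)/(1 + 0.84) = 1.680/1.84 = 0.9130 → 0.91
Regress the observed score toward the mean by the unreliability: T̂ = 0.91·32.8 + 0.09·21.5 = 29.848 + 1.935 = 31.783.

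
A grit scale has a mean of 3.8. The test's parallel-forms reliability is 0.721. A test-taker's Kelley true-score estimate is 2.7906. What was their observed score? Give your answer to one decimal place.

T̂ = ρX + (1 − ρ)μ  ⇒  X = (T̂ − (1 − ρ)μ) / ρ
X = (2.7906 − 0.279 × 3.8) / 0.721 = (2.7906 − 1.0602) / 0.721 = 1.7304 / 0.721 = 2.400

2.4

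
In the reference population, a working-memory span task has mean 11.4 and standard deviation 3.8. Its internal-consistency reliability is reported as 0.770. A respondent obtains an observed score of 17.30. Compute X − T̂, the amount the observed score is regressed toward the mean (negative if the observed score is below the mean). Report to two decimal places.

T̂ = ρX + (1 − ρ)μ
  = 0.770 × 17.30 + 0.230 × 11.4
  = 13.32100 + 2.6220
  = 15.9430
  ≈ 15.943
X − T̂ = 17.30 − 15.943 = 1.357 → 1.36

1.36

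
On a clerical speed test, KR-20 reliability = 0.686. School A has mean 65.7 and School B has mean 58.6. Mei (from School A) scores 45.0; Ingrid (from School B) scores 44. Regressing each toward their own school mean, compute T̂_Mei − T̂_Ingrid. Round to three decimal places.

T̂_Mei = 0.686(45.0) + 0.314(65.7) = 51.49980
T̂_Ingrid = 0.686(44) + 0.314(58.6) = 48.58440
Difference = 51.49980 − 48.58440 = 2.91540

2.915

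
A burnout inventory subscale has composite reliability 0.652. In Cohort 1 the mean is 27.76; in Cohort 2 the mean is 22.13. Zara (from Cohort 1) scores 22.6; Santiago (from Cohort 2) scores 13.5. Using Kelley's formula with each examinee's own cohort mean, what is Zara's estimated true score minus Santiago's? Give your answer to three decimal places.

T̂_Zara = 0.652(22.6) + 0.348(27.76) = 24.39568
T̂_Santiago = 0.652(13.5) + 0.348(22.13) = 16.50324
Difference = 24.39568 − 16.50324 = 7.89244

7.892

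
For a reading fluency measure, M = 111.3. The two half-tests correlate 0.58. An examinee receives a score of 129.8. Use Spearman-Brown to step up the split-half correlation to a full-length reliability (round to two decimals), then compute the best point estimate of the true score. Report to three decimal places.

Spearman-Brown: ρ = 2r/(1 + r) = 2(0.58)/(1 + 0.58) = 1.160/1.58 = 0.7342 → 0.73
T̂ = ρX + (1 − ρ)μ
  = 0.73 × 129.8 + 0.27 × 111.3
  = 94.754 + 30.051
  = 124.8050
  ≈ 124.805

124.805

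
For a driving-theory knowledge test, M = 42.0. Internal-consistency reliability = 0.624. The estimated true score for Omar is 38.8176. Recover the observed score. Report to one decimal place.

T̂ = ρX + (1 − ρ)μ  ⇒  X = (T̂ − (1 − ρ)μ) / ρ
X = (38.8176 − 0.376 × 42.0) / 0.624 = (38.8176 − 15.7920) / 0.624 = 23.0256 / 0.624 = 36.900

36.9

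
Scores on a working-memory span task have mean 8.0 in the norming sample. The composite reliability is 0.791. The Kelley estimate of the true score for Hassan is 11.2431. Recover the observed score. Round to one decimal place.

T̂ = ρX + (1 − ρ)μ  ⇒  X = (T̂ − (1 − ρ)μ) / ρ
X = (11.2431 − 0.209 × 8.0) / 0.791 = (11.2431 − 1.6720) / 0.791 = 9.5711 / 0.791 = 12.100

12.1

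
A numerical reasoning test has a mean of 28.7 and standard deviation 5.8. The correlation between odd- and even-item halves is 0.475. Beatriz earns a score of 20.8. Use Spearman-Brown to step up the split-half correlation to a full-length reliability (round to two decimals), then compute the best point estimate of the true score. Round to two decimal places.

23.64

Spearman-Brown: ρ = 2r/(1 + r) = 2(0.475)/(1 + 0.475) = 0.9500/1.475 = 0.6441 → 0.64
T̂ = ρX + (1 − ρ)μ
  = 0.64 × 20.8 + 0.36 × 28.7
  = 13.312 + 10.332
  = 23.644
  ≈ 23.64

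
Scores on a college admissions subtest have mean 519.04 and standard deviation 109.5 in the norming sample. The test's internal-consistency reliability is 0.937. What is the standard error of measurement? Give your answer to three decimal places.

27.484

SEM = SD · √(1 − ρ) = 109.5 × √0.063 = 109.5 × 0.2510 = 27.4843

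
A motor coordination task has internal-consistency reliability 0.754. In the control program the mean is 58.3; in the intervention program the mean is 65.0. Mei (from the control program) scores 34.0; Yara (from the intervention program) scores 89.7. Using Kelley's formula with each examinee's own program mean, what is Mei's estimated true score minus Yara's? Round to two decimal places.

T̂_Mei = 0.754(34.0) + 0.246(58.3) = 39.9778
T̂_Yara = 0.754(89.7) + 0.246(65.0) = 83.6238
Difference = 39.9778 − 83.6238 = -43.6460

-43.65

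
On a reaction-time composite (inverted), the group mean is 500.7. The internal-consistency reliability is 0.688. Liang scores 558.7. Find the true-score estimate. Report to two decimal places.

T̂ = 0.688(558.7) + 0.312(500.7) = 384.3856 + 156.2184 = 540.604 → 540.60

540.60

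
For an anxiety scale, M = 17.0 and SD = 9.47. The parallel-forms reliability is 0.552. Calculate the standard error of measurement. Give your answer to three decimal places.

SEM = SD · √(1 − ρ) = 9.47 × √0.448 = 9.47 × 0.6693 = 6.3385

6.339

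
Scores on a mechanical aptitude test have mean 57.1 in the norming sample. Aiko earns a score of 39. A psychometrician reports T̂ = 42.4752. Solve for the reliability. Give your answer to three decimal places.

T̂ = ρX + (1 − ρ)μ  ⇒  T̂ − μ = ρ(X − μ)
ρ = (T̂ − μ)/(X − μ) = (42.4752 − 57.1) / (39 − 57.1) = -14.6248 / -18.1 = 0.80800

0.808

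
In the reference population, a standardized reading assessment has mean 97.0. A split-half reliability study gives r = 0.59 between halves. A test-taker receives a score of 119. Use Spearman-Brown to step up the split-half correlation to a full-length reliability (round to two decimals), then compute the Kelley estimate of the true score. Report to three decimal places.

113.280

Spearman-Brown: ρ = 2r/(1 + r) = 2(0.59)/(1 + 0.59) = 1.180/1.59 = 0.7421 → 0.74
Kelley's formula gives T̂ = 0.74·119 + 0.26·97.0 = 88.06 + 25.220 = 113.2800.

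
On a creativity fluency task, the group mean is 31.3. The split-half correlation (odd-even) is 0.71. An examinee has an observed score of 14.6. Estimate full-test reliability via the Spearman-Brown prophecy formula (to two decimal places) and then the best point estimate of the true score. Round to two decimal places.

17.44

Spearman-Brown: ρ = 2r/(1 + r) = 2(0.71)/(1 + 0.71) = 1.420/1.71 = 0.8304 → 0.83
T̂ = ρX + (1 − ρ)μ
  = 0.83 × 14.6 + 0.17 × 31.3
  = 12.118 + 5.321
  = 17.439
  ≈ 17.44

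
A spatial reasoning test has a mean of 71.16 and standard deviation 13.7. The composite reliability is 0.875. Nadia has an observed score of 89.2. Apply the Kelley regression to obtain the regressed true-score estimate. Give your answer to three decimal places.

T̂ = ρX + (1 − ρ)μ
  = 0.875 × 89.2 + 0.125 × 71.16
  = 78.0500 + 8.89500
  = 86.9450
  ≈ 86.945

86.945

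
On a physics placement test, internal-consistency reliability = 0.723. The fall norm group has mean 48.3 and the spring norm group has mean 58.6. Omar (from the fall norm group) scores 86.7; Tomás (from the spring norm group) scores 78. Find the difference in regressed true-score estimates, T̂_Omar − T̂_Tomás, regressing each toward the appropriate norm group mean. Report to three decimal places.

3.437

T̂_Omar = 0.723(86.7) + 0.277(48.3) = 76.06320
T̂_Tomás = 0.723(78) + 0.277(58.6) = 72.62620
Difference = 76.06320 − 72.62620 = 3.43700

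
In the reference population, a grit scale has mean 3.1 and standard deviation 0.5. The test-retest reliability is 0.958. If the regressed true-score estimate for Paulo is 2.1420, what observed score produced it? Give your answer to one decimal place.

T̂ = ρX + (1 − ρ)μ  ⇒  X = (T̂ − (1 − ρ)μ) / ρ
X = (2.1420 − 0.042 × 3.1) / 0.958 = (2.1420 − 0.1302) / 0.958 = 2.0118 / 0.958 = 2.100

2.1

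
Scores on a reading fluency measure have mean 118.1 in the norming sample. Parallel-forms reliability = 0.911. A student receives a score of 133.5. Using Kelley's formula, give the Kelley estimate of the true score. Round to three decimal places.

132.129

Weight the observed score by reliability and the mean by (1 − reliability): T̂ = 0.911·133.5 + 0.089·118.1 = 121.6185 + 10.5109 = 132.1294.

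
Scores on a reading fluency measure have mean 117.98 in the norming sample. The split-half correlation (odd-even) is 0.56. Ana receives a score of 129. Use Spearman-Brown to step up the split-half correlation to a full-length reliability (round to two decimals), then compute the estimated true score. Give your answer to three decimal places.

Spearman-Brown: ρ = 2r/(1 + r) = 2(0.56)/(1 + 0.56) = 1.120/1.56 = 0.7179 → 0.72
Kelley's formula gives T̂ = 0.72·129 + 0.28·117.98 = 92.88 + 33.0344 = 125.9144.

125.914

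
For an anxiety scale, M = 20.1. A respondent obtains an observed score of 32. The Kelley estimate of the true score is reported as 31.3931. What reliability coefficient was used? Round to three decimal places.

0.949

T̂ = ρX + (1 − ρ)μ  ⇒  T̂ − μ = ρ(X − μ)
ρ = (T̂ − μ)/(X − μ) = (31.3931 − 20.1) / (32 − 20.1) = 11.2931 / 11.9 = 0.94900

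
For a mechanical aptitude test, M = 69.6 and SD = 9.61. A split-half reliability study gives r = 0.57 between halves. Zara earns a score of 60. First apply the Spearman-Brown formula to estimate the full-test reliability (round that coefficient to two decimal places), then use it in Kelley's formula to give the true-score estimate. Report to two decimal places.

Spearman-Brown: ρ = 2r/(1 + r) = 2(0.57)/(1 + 0.57) = 1.140/1.57 = 0.7261 → 0.73
T̂ = 0.73(60) + 0.27(69.6) = 43.80 + 18.792 = 62.592 → 62.59

62.59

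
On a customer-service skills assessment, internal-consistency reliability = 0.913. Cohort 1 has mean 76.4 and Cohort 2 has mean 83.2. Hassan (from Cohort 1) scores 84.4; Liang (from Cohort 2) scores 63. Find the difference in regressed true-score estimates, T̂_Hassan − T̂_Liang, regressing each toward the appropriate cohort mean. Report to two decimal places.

18.95

T̂_Hassan = 0.913(84.4) + 0.087(76.4) = 83.7040
T̂_Liang = 0.913(63) + 0.087(83.2) = 64.7574
Difference = 83.7040 − 64.7574 = 18.9466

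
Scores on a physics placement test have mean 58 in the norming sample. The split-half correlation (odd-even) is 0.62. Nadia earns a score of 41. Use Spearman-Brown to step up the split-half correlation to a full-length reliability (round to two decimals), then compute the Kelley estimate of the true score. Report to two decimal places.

44.91

Spearman-Brown: ρ = 2r/(1 + r) = 2(0.62)/(1 + 0.62) = 1.240/1.62 = 0.7654 → 0.77
Kelley's formula gives T̂ = 0.77·41 + 0.23·58 = 31.57 + 13.34 = 44.910.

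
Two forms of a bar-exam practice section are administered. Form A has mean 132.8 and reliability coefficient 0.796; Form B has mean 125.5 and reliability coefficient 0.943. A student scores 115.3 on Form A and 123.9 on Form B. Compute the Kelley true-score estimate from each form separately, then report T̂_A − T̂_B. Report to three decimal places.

-5.121

T̂_A = 0.796(115.3) + 0.204(132.8) = 118.87000
T̂_B = 0.943(123.9) + 0.057(125.5) = 123.99120
T̂_A − T̂_B = -5.12120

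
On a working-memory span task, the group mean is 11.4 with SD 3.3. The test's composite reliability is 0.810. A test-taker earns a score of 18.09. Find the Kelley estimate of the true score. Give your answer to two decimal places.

Kelley's formula gives T̂ = 0.810·18.09 + 0.190·11.4 = 14.65290 + 2.1660 = 16.819.

16.82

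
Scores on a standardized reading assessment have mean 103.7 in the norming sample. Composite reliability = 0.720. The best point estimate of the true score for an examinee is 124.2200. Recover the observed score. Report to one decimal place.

T̂ = ρX + (1 − ρ)μ  ⇒  X = (T̂ − (1 − ρ)μ) / ρ
X = (124.2200 − 0.280 × 103.7) / 0.720 = (124.2200 − 29.0360) / 0.720 = 95.1840 / 0.720 = 132.200

132.2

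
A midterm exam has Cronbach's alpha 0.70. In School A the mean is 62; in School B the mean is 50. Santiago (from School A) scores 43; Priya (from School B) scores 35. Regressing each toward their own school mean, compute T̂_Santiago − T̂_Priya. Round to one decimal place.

9.2

T̂_Santiago = 0.70(43) + 0.30(62) = 48.700
T̂_Priya = 0.70(35) + 0.30(50) = 39.500
Difference = 48.700 − 39.500 = 9.200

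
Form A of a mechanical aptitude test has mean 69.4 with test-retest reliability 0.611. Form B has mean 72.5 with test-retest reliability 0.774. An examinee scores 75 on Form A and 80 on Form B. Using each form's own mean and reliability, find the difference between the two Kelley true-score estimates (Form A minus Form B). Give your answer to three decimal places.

T̂_A = 0.611(75) + 0.389(69.4) = 72.82160
T̂_B = 0.774(80) + 0.226(72.5) = 78.30500
T̂_A − T̂_B = -5.48340

-5.483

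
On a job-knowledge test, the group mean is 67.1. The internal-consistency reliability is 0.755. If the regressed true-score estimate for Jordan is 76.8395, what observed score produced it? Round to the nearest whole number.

T̂ = ρX + (1 − ρ)μ  ⇒  X = (T̂ − (1 − ρ)μ) / ρ
X = (76.8395 − 0.245 × 67.1) / 0.755 = (76.8395 − 16.4395) / 0.755 = 60.4000 / 0.755 = 80.00

80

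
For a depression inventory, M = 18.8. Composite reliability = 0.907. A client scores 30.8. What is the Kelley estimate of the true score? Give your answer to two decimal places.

T̂ = 0.907(30.8) + 0.093(18.8) = 27.9356 + 1.7484 = 29.684 → 29.68

29.68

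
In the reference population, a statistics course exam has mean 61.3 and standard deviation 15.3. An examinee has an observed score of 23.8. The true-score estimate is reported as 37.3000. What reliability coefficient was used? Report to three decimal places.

T̂ = ρX + (1 − ρ)μ  ⇒  T̂ − μ = ρ(X − μ)
ρ = (T̂ − μ)/(X − μ) = (37.3000 − 61.3) / (23.8 − 61.3) = -24.0000 / -37.5 = 0.64000

0.640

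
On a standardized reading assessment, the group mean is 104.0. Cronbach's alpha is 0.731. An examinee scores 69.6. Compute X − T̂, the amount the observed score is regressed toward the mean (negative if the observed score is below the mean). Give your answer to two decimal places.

T̂ = ρX + (1 − ρ)μ
  = 0.731 × 69.6 + 0.269 × 104.0
  = 50.8776 + 27.9760
  = 78.8536
  ≈ 78.854
X − T̂ = 69.6 − 78.854 = -9.254 → -9.25

-9.25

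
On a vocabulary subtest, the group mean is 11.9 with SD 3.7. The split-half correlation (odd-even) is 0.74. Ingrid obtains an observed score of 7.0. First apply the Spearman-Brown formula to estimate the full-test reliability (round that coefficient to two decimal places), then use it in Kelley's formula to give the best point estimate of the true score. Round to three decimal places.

Spearman-Brown: ρ = 2r/(1 + r) = 2(0.74)/(1 + 0.74) = 1.480/1.74 = 0.8506 → 0.85
T̂ = ρX + (1 − ρ)μ
  = 0.85 × 7.0 + 0.15 × 11.9
  = 5.950 + 1.785
  = 7.7350
  ≈ 7.735

7.735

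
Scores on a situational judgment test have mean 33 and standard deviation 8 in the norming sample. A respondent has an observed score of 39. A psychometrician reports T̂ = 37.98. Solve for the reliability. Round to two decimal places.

0.83

T̂ = ρX + (1 − ρ)μ  ⇒  T̂ − μ = ρ(X − μ)
ρ = (T̂ − μ)/(X − μ) = (37.98 − 33) / (39 − 33) = 4.98 / 6.0 = 0.8300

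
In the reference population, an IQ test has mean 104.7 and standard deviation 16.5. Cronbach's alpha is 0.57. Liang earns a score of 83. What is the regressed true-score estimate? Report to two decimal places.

Kelley's formula gives T̂ = 0.57·83 + 0.43·104.7 = 47.31 + 45.021 = 92.331.

92.33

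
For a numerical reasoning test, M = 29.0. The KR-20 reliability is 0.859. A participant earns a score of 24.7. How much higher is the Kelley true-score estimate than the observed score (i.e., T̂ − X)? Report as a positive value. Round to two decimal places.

0.61

T̂ = ρX + (1 − ρ)μ
  = 0.859 × 24.7 + 0.141 × 29.0
  = 21.2173 + 4.0890
  = 25.3063
  ≈ 25.306
T̂ − X = 25.306 − 24.7 = 0.606 → 0.61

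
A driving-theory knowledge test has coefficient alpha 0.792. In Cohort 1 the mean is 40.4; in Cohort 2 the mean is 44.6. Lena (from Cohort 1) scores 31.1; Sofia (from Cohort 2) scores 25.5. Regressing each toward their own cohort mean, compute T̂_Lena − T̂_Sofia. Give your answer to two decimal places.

3.56

T̂_Lena = 0.792(31.1) + 0.208(40.4) = 33.0344
T̂_Sofia = 0.792(25.5) + 0.208(44.6) = 29.4728
Difference = 33.0344 − 29.4728 = 3.5616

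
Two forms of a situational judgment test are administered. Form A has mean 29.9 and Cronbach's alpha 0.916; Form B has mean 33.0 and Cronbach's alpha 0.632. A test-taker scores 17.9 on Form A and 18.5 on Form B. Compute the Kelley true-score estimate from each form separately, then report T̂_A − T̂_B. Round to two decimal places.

-4.93

T̂_A = 0.916(17.9) + 0.084(29.9) = 18.9080
T̂_B = 0.632(18.5) + 0.368(33.0) = 23.8360
T̂_A − T̂_B = -4.9280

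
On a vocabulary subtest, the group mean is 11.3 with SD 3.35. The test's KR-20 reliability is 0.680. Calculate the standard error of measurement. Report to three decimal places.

SEM = SD · √(1 − ρ) = 3.35 × √0.320 = 3.35 × 0.5657 = 1.8950

1.895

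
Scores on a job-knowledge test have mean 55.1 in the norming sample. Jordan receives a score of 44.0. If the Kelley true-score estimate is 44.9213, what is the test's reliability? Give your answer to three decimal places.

0.917

T̂ = ρX + (1 − ρ)μ  ⇒  T̂ − μ = ρ(X − μ)
ρ = (T̂ − μ)/(X − μ) = (44.9213 − 55.1) / (44.0 − 55.1) = -10.1787 / -11.1 = 0.91700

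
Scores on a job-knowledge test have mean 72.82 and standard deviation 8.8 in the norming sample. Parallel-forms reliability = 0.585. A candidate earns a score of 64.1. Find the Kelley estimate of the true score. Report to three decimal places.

T̂ = ρX + (1 − ρ)μ
  = 0.585 × 64.1 + 0.415 × 72.82
  = 37.4985 + 30.22030
  = 67.7188
  ≈ 67.719

67.719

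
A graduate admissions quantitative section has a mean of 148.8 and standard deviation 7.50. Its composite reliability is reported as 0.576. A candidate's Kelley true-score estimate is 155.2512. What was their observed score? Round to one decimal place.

T̂ = ρX + (1 − ρ)μ  ⇒  X = (T̂ − (1 − ρ)μ) / ρ
X = (155.2512 − 0.424 × 148.8) / 0.576 = (155.2512 − 63.0912) / 0.576 = 92.1600 / 0.576 = 160.000

160.0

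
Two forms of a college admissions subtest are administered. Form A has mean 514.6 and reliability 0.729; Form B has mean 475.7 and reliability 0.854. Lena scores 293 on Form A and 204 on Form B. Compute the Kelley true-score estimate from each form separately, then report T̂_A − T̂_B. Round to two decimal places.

109.39

T̂_A = 0.729(293) + 0.271(514.6) = 353.0536
T̂_B = 0.854(204) + 0.146(475.7) = 243.6682
T̂_A − T̂_B = 109.3854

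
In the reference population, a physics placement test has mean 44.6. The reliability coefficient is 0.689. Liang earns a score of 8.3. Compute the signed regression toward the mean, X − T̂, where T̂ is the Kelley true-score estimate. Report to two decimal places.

-11.29

Regress the observed score toward the mean by the unreliability: T̂ = 0.689·8.3 + 0.311·44.6 = 5.7187 + 13.8706 = 19.5893.
X − T̂ = 8.3 − 19.589 = -11.289 → -11.29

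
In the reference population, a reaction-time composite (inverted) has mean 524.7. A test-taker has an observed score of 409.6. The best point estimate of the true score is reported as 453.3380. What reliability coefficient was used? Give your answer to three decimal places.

0.620

T̂ = ρX + (1 − ρ)μ  ⇒  T̂ − μ = ρ(X − μ)
ρ = (T̂ − μ)/(X − μ) = (453.3380 − 524.7) / (409.6 − 524.7) = -71.3620 / -115.1 = 0.62000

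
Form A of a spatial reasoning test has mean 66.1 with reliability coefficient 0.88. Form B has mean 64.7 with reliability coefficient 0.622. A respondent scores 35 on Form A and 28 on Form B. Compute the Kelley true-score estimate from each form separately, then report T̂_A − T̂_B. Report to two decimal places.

-3.14

T̂_A = 0.88(35) + 0.12(66.1) = 38.7320
T̂_B = 0.622(28) + 0.378(64.7) = 41.8726
T̂_A − T̂_B = -3.1406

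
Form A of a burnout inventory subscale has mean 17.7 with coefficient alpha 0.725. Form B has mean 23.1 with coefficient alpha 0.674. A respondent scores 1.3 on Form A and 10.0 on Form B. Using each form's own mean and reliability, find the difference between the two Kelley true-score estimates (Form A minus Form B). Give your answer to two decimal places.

-8.46

T̂_A = 0.725(1.3) + 0.275(17.7) = 5.8100
T̂_B = 0.674(10.0) + 0.326(23.1) = 14.2706
T̂_A − T̂_B = -8.4606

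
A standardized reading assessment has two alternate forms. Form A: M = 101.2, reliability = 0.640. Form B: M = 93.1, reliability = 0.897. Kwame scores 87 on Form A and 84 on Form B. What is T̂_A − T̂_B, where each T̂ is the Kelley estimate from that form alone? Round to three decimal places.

7.175

T̂_A = 0.640(87) + 0.360(101.2) = 92.11200
T̂_B = 0.897(84) + 0.103(93.1) = 84.93730
T̂_A − T̂_B = 7.17470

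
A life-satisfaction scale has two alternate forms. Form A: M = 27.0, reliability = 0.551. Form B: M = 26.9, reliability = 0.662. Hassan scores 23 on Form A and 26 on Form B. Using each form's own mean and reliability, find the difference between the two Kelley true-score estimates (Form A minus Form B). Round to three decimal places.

T̂_A = 0.551(23) + 0.449(27.0) = 24.79600
T̂_B = 0.662(26) + 0.338(26.9) = 26.30420
T̂_A − T̂_B = -1.50820

-1.508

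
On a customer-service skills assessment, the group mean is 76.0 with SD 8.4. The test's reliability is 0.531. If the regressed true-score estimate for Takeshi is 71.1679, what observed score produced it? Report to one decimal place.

66.9

T̂ = ρX + (1 − ρ)μ  ⇒  X = (T̂ − (1 − ρ)μ) / ρ
X = (71.1679 − 0.469 × 76.0) / 0.531 = (71.1679 − 35.6440) / 0.531 = 35.5239 / 0.531 = 66.900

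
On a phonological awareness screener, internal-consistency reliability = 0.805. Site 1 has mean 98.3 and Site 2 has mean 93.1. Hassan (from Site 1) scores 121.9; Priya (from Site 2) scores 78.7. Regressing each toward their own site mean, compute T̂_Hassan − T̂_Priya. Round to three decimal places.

35.790

T̂_Hassan = 0.805(121.9) + 0.195(98.3) = 117.29800
T̂_Priya = 0.805(78.7) + 0.195(93.1) = 81.50800
Difference = 117.29800 − 81.50800 = 35.79000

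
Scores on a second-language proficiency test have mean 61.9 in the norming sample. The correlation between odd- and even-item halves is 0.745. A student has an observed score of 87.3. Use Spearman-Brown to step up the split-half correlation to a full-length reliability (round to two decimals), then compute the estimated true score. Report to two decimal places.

Spearman-Brown: ρ = 2r/(1 + r) = 2(0.745)/(1 + 0.745) = 1.4900/1.745 = 0.8539 → 0.85
T̂ = 0.85(87.3) + 0.15(61.9) = 74.205 + 9.285 = 83.490 → 83.49

83.49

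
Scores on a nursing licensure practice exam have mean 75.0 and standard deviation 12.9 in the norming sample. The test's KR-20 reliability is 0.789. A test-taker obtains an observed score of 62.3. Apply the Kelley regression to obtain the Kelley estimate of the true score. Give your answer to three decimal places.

64.980

T̂ = ρX + (1 − ρ)μ
  = 0.789 × 62.3 + 0.211 × 75.0
  = 49.1547 + 15.8250
  = 64.9797
  ≈ 64.980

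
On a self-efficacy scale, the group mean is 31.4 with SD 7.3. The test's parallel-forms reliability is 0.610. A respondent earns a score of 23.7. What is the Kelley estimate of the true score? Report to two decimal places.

T̂ = ρX + (1 − ρ)μ
  = 0.610 × 23.7 + 0.390 × 31.4
  = 14.4570 + 12.2460
  = 26.703
  ≈ 26.70

26.70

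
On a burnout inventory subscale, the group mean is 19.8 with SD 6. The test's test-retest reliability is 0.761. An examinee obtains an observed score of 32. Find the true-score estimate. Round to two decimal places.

Kelley's formula gives T̂ = 0.761·32 + 0.239·19.8 = 24.352 + 4.7322 = 29.084.

29.08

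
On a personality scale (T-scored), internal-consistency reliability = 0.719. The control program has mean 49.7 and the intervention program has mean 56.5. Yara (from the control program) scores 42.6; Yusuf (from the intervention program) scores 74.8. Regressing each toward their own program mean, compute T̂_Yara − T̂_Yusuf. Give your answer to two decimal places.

T̂_Yara = 0.719(42.6) + 0.281(49.7) = 44.5951
T̂_Yusuf = 0.719(74.8) + 0.281(56.5) = 69.6577
Difference = 44.5951 − 69.6577 = -25.0626

-25.06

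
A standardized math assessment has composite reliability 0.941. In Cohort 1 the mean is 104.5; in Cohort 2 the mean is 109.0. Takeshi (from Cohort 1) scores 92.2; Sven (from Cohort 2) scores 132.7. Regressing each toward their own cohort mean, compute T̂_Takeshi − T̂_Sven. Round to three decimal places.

T̂_Takeshi = 0.941(92.2) + 0.059(104.5) = 92.92570
T̂_Sven = 0.941(132.7) + 0.059(109.0) = 131.30170
Difference = 92.92570 − 131.30170 = -38.37600

-38.376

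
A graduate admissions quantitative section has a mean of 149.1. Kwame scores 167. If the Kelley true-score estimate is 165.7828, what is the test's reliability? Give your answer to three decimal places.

T̂ = ρX + (1 − ρ)μ  ⇒  T̂ − μ = ρ(X − μ)
ρ = (T̂ − μ)/(X − μ) = (165.7828 − 149.1) / (167 − 149.1) = 16.6828 / 17.9 = 0.93200

0.932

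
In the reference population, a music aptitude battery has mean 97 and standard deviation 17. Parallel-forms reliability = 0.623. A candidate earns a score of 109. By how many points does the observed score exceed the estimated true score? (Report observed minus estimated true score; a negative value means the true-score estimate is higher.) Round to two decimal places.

T̂ = 0.623(109) + 0.377(97) = 67.907 + 36.569 = 104.4760 → 104.476
X − T̂ = 109 − 104.476 = 4.524 → 4.52

4.52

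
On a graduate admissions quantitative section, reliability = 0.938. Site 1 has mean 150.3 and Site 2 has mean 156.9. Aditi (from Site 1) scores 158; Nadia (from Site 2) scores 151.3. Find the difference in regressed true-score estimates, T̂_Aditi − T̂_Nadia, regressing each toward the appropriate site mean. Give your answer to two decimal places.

5.88

T̂_Aditi = 0.938(158) + 0.062(150.3) = 157.5226
T̂_Nadia = 0.938(151.3) + 0.062(156.9) = 151.6472
Difference = 157.5226 − 151.6472 = 5.8754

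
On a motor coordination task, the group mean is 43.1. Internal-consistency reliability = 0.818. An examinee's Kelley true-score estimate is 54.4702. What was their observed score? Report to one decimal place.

57.0

T̂ = ρX + (1 − ρ)μ  ⇒  X = (T̂ − (1 − ρ)μ) / ρ
X = (54.4702 − 0.182 × 43.1) / 0.818 = (54.4702 − 7.8442) / 0.818 = 46.6260 / 0.818 = 57.000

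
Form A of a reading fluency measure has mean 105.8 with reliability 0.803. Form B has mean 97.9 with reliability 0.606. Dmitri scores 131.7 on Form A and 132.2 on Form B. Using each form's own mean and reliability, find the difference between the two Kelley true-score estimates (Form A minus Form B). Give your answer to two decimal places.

T̂_A = 0.803(131.7) + 0.197(105.8) = 126.5977
T̂_B = 0.606(132.2) + 0.394(97.9) = 118.6858
T̂_A − T̂_B = 7.9119

7.91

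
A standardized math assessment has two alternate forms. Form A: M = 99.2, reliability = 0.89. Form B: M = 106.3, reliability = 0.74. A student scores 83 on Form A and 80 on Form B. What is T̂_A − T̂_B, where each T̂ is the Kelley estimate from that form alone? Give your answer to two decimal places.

-2.06

T̂_A = 0.89(83) + 0.11(99.2) = 84.7820
T̂_B = 0.74(80) + 0.26(106.3) = 86.8380
T̂_A − T̂_B = -2.0560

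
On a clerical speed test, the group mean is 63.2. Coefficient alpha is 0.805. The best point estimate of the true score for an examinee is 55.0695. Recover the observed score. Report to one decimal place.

53.1

T̂ = ρX + (1 − ρ)μ  ⇒  X = (T̂ − (1 − ρ)μ) / ρ
X = (55.0695 − 0.195 × 63.2) / 0.805 = (55.0695 − 12.3240) / 0.805 = 42.7455 / 0.805 = 53.100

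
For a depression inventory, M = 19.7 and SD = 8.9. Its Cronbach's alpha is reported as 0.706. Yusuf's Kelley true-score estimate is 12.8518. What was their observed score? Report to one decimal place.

T̂ = ρX + (1 − ρ)μ  ⇒  X = (T̂ − (1 − ρ)μ) / ρ
X = (12.8518 − 0.294 × 19.7) / 0.706 = (12.8518 − 5.7918) / 0.706 = 7.0600 / 0.706 = 10.000

10.0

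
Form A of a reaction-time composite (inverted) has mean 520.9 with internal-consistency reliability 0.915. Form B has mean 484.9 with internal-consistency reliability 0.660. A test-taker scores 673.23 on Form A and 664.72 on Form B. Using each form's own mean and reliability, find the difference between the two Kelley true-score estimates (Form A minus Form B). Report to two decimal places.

T̂_A = 0.915(673.23) + 0.085(520.9) = 660.2819
T̂_B = 0.660(664.72) + 0.340(484.9) = 603.5812
T̂_A − T̂_B = 56.7007

56.70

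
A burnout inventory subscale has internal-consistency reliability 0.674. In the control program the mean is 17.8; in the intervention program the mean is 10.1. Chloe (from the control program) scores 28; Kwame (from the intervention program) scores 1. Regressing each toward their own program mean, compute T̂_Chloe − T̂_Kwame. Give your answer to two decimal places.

20.71

T̂_Chloe = 0.674(28) + 0.326(17.8) = 24.6748
T̂_Kwame = 0.674(1) + 0.326(10.1) = 3.9666
Difference = 24.6748 − 3.9666 = 20.7082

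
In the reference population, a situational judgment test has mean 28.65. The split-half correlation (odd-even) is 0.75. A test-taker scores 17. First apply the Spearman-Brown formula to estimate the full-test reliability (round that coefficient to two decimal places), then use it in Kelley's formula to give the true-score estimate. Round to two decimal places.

Spearman-Brown: ρ = 2r/(1 + r) = 2(0.75)/(1 + 0.75) = 1.500/1.75 = 0.8571 → 0.86
T̂ = ρX + (1 − ρ)μ
  = 0.86 × 17 + 0.14 × 28.65
  = 14.62 + 4.0110
  = 18.631
  ≈ 18.63

18.63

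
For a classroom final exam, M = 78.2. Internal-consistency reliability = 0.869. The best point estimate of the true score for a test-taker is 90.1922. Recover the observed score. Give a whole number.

92

T̂ = ρX + (1 − ρ)μ  ⇒  X = (T̂ − (1 − ρ)μ) / ρ
X = (90.1922 − 0.131 × 78.2) / 0.869 = (90.1922 − 10.2442) / 0.869 = 79.9480 / 0.869 = 92.00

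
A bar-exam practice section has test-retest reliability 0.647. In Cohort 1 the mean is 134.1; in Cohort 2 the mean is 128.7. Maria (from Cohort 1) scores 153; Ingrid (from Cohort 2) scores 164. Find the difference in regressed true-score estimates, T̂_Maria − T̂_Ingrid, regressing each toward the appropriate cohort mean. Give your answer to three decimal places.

-5.211

T̂_Maria = 0.647(153) + 0.353(134.1) = 146.32830
T̂_Ingrid = 0.647(164) + 0.353(128.7) = 151.53910
Difference = 146.32830 − 151.53910 = -5.21080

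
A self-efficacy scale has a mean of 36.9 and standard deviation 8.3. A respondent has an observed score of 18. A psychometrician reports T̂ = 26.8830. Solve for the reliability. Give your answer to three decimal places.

0.530

T̂ = ρX + (1 − ρ)μ  ⇒  T̂ − μ = ρ(X − μ)
ρ = (T̂ − μ)/(X − μ) = (26.8830 − 36.9) / (18 − 36.9) = -10.0170 / -18.9 = 0.53000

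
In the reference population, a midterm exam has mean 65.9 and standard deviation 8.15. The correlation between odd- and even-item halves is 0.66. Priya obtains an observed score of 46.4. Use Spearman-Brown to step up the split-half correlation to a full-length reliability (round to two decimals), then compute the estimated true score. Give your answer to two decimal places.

50.30

Spearman-Brown: ρ = 2r/(1 + r) = 2(0.66)/(1 + 0.66) = 1.320/1.66 = 0.7952 → 0.80
T̂ = ρX + (1 − ρ)μ
  = 0.80 × 46.4 + 0.20 × 65.9
  = 37.120 + 13.180
  = 50.300
  ≈ 50.30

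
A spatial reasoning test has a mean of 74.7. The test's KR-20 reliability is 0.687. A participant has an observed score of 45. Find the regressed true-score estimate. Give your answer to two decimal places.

54.30

T̂ = ρX + (1 − ρ)μ
  = 0.687 × 45 + 0.313 × 74.7
  = 30.915 + 23.3811
  = 54.296
  ≈ 54.30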